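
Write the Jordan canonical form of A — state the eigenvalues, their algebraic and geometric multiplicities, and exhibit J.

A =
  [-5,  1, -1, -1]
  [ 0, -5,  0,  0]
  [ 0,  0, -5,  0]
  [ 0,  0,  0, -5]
J_2(-5) ⊕ J_1(-5) ⊕ J_1(-5)

The characteristic polynomial is
  det(x·I − A) = x^4 + 20*x^3 + 150*x^2 + 500*x + 625 = (x + 5)^4

Eigenvalues and multiplicities (the geometric multiplicity of λ is n − rank(A − λI), which equals the number of Jordan blocks for λ):
  λ = -5: algebraic multiplicity = 4, geometric multiplicity = 3

Determining the block sizes for each eigenvalue:
  λ = -5: 3 blocks summing to 4 forces exactly one block of size 2 and the rest size 1 → block sizes [2, 1, 1]

Assembling the blocks gives a Jordan form
J =
  [-5,  1,  0,  0]
  [ 0, -5,  0,  0]
  [ 0,  0, -5,  0]
  [ 0,  0,  0, -5]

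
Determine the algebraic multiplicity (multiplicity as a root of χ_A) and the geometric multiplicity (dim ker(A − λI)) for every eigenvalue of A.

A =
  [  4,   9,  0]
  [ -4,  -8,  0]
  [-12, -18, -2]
λ = -2: alg = 3, geom = 2

Step 1 — factor the characteristic polynomial to read off the algebraic multiplicities:
  χ_A(x) = (x + 2)^3

Step 2 — compute geometric multiplicities via the rank-nullity identity g(λ) = n − rank(A − λI):
  rank(A − (-2)·I) = 1, so dim ker(A − (-2)·I) = n − 1 = 2

Summary:
  λ = -2: algebraic multiplicity = 3, geometric multiplicity = 2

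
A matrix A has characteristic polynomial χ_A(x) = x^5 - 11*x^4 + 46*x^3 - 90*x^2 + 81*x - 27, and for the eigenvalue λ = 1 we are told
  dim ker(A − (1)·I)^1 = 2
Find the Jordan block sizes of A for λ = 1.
Block sizes for λ = 1: [1, 1]

From the dimensions of kernels of powers, the number of Jordan blocks of size at least j is d_j − d_{j−1} where d_j = dim ker(N^j) (with d_0 = 0). Computing the differences gives [2].
The number of blocks of size exactly k is (#blocks of size ≥ k) − (#blocks of size ≥ k + 1), so the partition is: 2 block(s) of size 1.
In nonincreasing order the block sizes are [1, 1].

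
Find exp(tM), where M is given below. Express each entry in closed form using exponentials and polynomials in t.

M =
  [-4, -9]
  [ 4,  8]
e^{tM} =
  [-6*t*exp(2*t) + exp(2*t), -9*t*exp(2*t)]
  [4*t*exp(2*t), 6*t*exp(2*t) + exp(2*t)]

Strategy: write M = P · J · P⁻¹ where J is a Jordan canonical form, so e^{tM} = P · e^{tJ} · P⁻¹, and e^{tJ} can be computed block-by-block.

M has Jordan form
J =
  [2, 1]
  [0, 2]
(up to reordering of blocks).

Per-block formulas:
  For a 2×2 Jordan block J_2(2): exp(t · J_2(2)) = e^(2t)·(I + t·N), where N is the 2×2 nilpotent shift.

After assembling e^{tJ} and conjugating by P, we get:

e^{tM} =
  [-6*t*exp(2*t) + exp(2*t), -9*t*exp(2*t)]
  [4*t*exp(2*t), 6*t*exp(2*t) + exp(2*t)]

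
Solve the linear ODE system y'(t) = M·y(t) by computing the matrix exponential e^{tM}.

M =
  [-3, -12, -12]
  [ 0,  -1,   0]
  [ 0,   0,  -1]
e^{tM} =
  [exp(-3*t), -6*exp(-t) + 6*exp(-3*t), -6*exp(-t) + 6*exp(-3*t)]
  [0, exp(-t), 0]
  [0, 0, exp(-t)]

Strategy: write M = P · J · P⁻¹ where J is a Jordan canonical form, so e^{tM} = P · e^{tJ} · P⁻¹, and e^{tJ} can be computed block-by-block.

M has Jordan form
J =
  [-3,  0,  0]
  [ 0, -1,  0]
  [ 0,  0, -1]
(up to reordering of blocks).

Per-block formulas:
  For a 1×1 block at λ = -1: exp(t · [-1]) = [e^(-1t)].
  For a 1×1 block at λ = -3: exp(t · [-3]) = [e^(-3t)].

After assembling e^{tJ} and conjugating by P, we get:

e^{tM} =
  [exp(-3*t), -6*exp(-t) + 6*exp(-3*t), -6*exp(-t) + 6*exp(-3*t)]
  [0, exp(-t), 0]
  [0, 0, exp(-t)]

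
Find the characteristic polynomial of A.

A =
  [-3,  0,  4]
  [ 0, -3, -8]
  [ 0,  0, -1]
x^3 + 7*x^2 + 15*x + 9

Expanding det(x·I − A) (e.g. by cofactor expansion or by noting that A is similar to its Jordan form J, which has the same characteristic polynomial as A) gives
  χ_A(x) = x^3 + 7*x^2 + 15*x + 9
which factors as (x + 1)*(x + 3)^2. The eigenvalues (with algebraic multiplicities) are λ = -3 with multiplicity 2, λ = -1 with multiplicity 1.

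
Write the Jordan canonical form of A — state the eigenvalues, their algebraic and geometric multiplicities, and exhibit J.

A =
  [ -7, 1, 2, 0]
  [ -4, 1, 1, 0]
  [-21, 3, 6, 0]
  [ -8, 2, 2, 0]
J_3(0) ⊕ J_1(0)

The characteristic polynomial is
  det(x·I − A) = x^4

Eigenvalues and multiplicities (the geometric multiplicity of λ is n − rank(A − λI), which equals the number of Jordan blocks for λ):
  λ = 0: algebraic multiplicity = 4, geometric multiplicity = 2

Determining the block sizes for each eigenvalue:
  λ = 0: with am = 4 and gm = 2, the partition is not yet determined (e.g. several partitions of 4 into 2 parts exist). Let N = A − (0)·I. Computing rank(N^1) = 2, rank(N^2) = 1, rank(N^3) = 0; the number of blocks of size ≥ j is rank(N^{j−1}) − rank(N^j), giving [2, 1, 1]. So we have 1 block(s) of size 3, 1 block(s) of size 1 → block sizes [3, 1]

Assembling the blocks gives a Jordan form
J =
  [0, 1, 0, 0]
  [0, 0, 1, 0]
  [0, 0, 0, 0]
  [0, 0, 0, 0]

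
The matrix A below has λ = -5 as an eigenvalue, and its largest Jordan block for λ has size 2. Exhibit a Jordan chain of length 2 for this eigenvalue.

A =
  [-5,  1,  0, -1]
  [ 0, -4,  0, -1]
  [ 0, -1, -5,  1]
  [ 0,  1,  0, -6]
A Jordan chain for λ = -5 of length 2:
v_1 = (1, 1, -1, 1)ᵀ
v_2 = (0, 1, 0, 0)ᵀ

Let N = A − (-5)·I. We want v_2 with N^2 v_2 = 0 but N^1 v_2 ≠ 0; then v_{j-1} := N · v_j for j = 2, …, 2.

Pick v_2 = (0, 1, 0, 0)ᵀ.
Then v_1 = N · v_2 = (1, 1, -1, 1)ᵀ.

Sanity check: (A − (-5)·I) v_1 = (0, 0, 0, 0)ᵀ = 0. ✓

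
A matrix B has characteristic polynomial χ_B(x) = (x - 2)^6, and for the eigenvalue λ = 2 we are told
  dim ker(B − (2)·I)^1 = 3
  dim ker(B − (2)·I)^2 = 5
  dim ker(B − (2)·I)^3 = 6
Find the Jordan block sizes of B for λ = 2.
Block sizes for λ = 2: [3, 2, 1]

From the dimensions of kernels of powers, the number of Jordan blocks of size at least j is d_j − d_{j−1} where d_j = dim ker(N^j) (with d_0 = 0). Computing the differences gives [3, 2, 1].
The number of blocks of size exactly k is (#blocks of size ≥ k) − (#blocks of size ≥ k + 1), so the partition is: 1 block(s) of size 1, 1 block(s) of size 2, 1 block(s) of size 3.
In nonincreasing order the block sizes are [3, 2, 1].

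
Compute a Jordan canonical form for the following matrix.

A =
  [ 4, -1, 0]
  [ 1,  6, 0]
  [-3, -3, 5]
J_2(5) ⊕ J_1(5)

The characteristic polynomial is
  det(x·I − A) = x^3 - 15*x^2 + 75*x - 125 = (x - 5)^3

Eigenvalues and multiplicities (the geometric multiplicity of λ is n − rank(A − λI), which equals the number of Jordan blocks for λ):
  λ = 5: algebraic multiplicity = 3, geometric multiplicity = 2

Determining the block sizes for each eigenvalue:
  λ = 5: 2 blocks summing to 3 forces exactly one block of size 2 and the rest size 1 → block sizes [2, 1]

Assembling the blocks gives a Jordan form
J =
  [5, 1, 0]
  [0, 5, 0]
  [0, 0, 5]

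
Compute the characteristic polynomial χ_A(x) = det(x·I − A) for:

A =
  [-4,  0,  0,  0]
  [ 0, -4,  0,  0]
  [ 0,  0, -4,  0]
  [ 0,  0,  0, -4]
x^4 + 16*x^3 + 96*x^2 + 256*x + 256

Expanding det(x·I − A) (e.g. by cofactor expansion or by noting that A is similar to its Jordan form J, which has the same characteristic polynomial as A) gives
  χ_A(x) = x^4 + 16*x^3 + 96*x^2 + 256*x + 256
which factors as (x + 4)^4. The eigenvalues (with algebraic multiplicities) are λ = -4 with multiplicity 4.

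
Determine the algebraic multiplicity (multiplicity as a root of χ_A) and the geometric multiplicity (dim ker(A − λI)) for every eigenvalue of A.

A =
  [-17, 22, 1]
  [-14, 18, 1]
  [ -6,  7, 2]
λ = 1: alg = 3, geom = 1

Step 1 — factor the characteristic polynomial to read off the algebraic multiplicities:
  χ_A(x) = (x - 1)^3

Step 2 — compute geometric multiplicities via the rank-nullity identity g(λ) = n − rank(A − λI):
  rank(A − (1)·I) = 2, so dim ker(A − (1)·I) = n − 2 = 1

Summary:
  λ = 1: algebraic multiplicity = 3, geometric multiplicity = 1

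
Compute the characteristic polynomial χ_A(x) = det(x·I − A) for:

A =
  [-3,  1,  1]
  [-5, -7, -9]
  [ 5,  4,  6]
x^3 + 4*x^2 - 3*x - 18

Expanding det(x·I − A) (e.g. by cofactor expansion or by noting that A is similar to its Jordan form J, which has the same characteristic polynomial as A) gives
  χ_A(x) = x^3 + 4*x^2 - 3*x - 18
which factors as (x - 2)*(x + 3)^2. The eigenvalues (with algebraic multiplicities) are λ = -3 with multiplicity 2, λ = 2 with multiplicity 1.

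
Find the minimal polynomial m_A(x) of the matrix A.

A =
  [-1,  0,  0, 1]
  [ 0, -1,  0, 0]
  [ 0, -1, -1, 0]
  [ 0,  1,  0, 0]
x^3 + 2*x^2 + x

The characteristic polynomial is χ_A(x) = x*(x + 1)^3, so the eigenvalues are known. The minimal polynomial is
  m_A(x) = Π_λ (x − λ)^{k_λ}
where k_λ is the size of the *largest* Jordan block for λ (equivalently, the smallest k with (A − λI)^k v = 0 for every generalised eigenvector v of λ).

  λ = -1: largest Jordan block has size 2, contributing (x + 1)^2
  λ = 0: largest Jordan block has size 1, contributing (x − 0)

So m_A(x) = x*(x + 1)^2 = x^3 + 2*x^2 + x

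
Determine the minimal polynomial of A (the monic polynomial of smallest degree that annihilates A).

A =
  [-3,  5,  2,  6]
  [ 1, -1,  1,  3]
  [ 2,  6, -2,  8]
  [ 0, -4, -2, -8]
x^4 + 14*x^3 + 72*x^2 + 160*x + 128

The characteristic polynomial is χ_A(x) = (x + 2)*(x + 4)^3, so the eigenvalues are known. The minimal polynomial is
  m_A(x) = Π_λ (x − λ)^{k_λ}
where k_λ is the size of the *largest* Jordan block for λ (equivalently, the smallest k with (A − λI)^k v = 0 for every generalised eigenvector v of λ).

  λ = -4: largest Jordan block has size 3, contributing (x + 4)^3
  λ = -2: largest Jordan block has size 1, contributing (x + 2)

So m_A(x) = (x + 2)*(x + 4)^3 = x^4 + 14*x^3 + 72*x^2 + 160*x + 128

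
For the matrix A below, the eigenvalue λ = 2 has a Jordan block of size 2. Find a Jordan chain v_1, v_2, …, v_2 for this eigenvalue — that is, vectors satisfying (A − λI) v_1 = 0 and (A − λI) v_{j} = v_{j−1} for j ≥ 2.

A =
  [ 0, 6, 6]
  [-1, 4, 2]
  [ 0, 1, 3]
A Jordan chain for λ = 2 of length 2:
v_1 = (0, -1, 1)ᵀ
v_2 = (3, 1, 0)ᵀ

Let N = A − (2)·I. We want v_2 with N^2 v_2 = 0 but N^1 v_2 ≠ 0; then v_{j-1} := N · v_j for j = 2, …, 2.

Pick v_2 = (3, 1, 0)ᵀ.
Then v_1 = N · v_2 = (0, -1, 1)ᵀ.

Sanity check: (A − (2)·I) v_1 = (0, 0, 0)ᵀ = 0. ✓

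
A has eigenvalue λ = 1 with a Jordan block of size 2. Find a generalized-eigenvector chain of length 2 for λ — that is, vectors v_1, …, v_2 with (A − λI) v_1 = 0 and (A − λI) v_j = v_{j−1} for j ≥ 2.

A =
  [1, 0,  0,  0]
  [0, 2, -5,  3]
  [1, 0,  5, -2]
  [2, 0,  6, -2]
A Jordan chain for λ = 1 of length 2:
v_1 = (0, -1, 1, 2)ᵀ
v_2 = (1, -1, 0, 0)ᵀ

Let N = A − (1)·I. We want v_2 with N^2 v_2 = 0 but N^1 v_2 ≠ 0; then v_{j-1} := N · v_j for j = 2, …, 2.

Pick v_2 = (1, -1, 0, 0)ᵀ.
Then v_1 = N · v_2 = (0, -1, 1, 2)ᵀ.

Sanity check: (A − (1)·I) v_1 = (0, 0, 0, 0)ᵀ = 0. ✓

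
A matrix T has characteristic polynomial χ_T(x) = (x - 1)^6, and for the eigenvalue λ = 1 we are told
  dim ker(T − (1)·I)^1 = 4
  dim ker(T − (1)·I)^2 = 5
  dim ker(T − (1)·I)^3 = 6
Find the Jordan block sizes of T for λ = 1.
Block sizes for λ = 1: [3, 1, 1, 1]

From the dimensions of kernels of powers, the number of Jordan blocks of size at least j is d_j − d_{j−1} where d_j = dim ker(N^j) (with d_0 = 0). Computing the differences gives [4, 1, 1].
The number of blocks of size exactly k is (#blocks of size ≥ k) − (#blocks of size ≥ k + 1), so the partition is: 3 block(s) of size 1, 1 block(s) of size 3.
In nonincreasing order the block sizes are [3, 1, 1, 1].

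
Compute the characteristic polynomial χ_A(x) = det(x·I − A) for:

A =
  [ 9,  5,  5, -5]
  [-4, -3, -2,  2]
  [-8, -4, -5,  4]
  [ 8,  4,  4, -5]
x^4 + 4*x^3 + 6*x^2 + 4*x + 1

Expanding det(x·I − A) (e.g. by cofactor expansion or by noting that A is similar to its Jordan form J, which has the same characteristic polynomial as A) gives
  χ_A(x) = x^4 + 4*x^3 + 6*x^2 + 4*x + 1
which factors as (x + 1)^4. The eigenvalues (with algebraic multiplicities) are λ = -1 with multiplicity 4.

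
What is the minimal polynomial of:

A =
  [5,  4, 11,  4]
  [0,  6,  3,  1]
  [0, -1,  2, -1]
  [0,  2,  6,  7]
x^3 - 15*x^2 + 75*x - 125

The characteristic polynomial is χ_A(x) = (x - 5)^4, so the eigenvalues are known. The minimal polynomial is
  m_A(x) = Π_λ (x − λ)^{k_λ}
where k_λ is the size of the *largest* Jordan block for λ (equivalently, the smallest k with (A − λI)^k v = 0 for every generalised eigenvector v of λ).

  λ = 5: largest Jordan block has size 3, contributing (x − 5)^3

So m_A(x) = (x - 5)^3 = x^3 - 15*x^2 + 75*x - 125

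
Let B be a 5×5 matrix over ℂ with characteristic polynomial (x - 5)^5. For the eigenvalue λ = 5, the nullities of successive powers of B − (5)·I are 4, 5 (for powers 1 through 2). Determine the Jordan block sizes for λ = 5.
Block sizes for λ = 5: [2, 1, 1, 1]

From the dimensions of kernels of powers, the number of Jordan blocks of size at least j is d_j − d_{j−1} where d_j = dim ker(N^j) (with d_0 = 0). Computing the differences gives [4, 1].
The number of blocks of size exactly k is (#blocks of size ≥ k) − (#blocks of size ≥ k + 1), so the partition is: 3 block(s) of size 1, 1 block(s) of size 2.
In nonincreasing order the block sizes are [2, 1, 1, 1].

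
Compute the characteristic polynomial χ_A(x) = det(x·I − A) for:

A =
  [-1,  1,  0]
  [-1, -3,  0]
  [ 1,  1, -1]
x^3 + 5*x^2 + 8*x + 4

Expanding det(x·I − A) (e.g. by cofactor expansion or by noting that A is similar to its Jordan form J, which has the same characteristic polynomial as A) gives
  χ_A(x) = x^3 + 5*x^2 + 8*x + 4
which factors as (x + 1)*(x + 2)^2. The eigenvalues (with algebraic multiplicities) are λ = -2 with multiplicity 2, λ = -1 with multiplicity 1.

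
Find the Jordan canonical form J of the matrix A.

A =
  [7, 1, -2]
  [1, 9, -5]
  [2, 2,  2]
J_3(6)

The characteristic polynomial is
  det(x·I − A) = x^3 - 18*x^2 + 108*x - 216 = (x - 6)^3

Eigenvalues and multiplicities (the geometric multiplicity of λ is n − rank(A − λI), which equals the number of Jordan blocks for λ):
  λ = 6: algebraic multiplicity = 3, geometric multiplicity = 1

Determining the block sizes for each eigenvalue:
  λ = 6: one block (gm = 1), so the single block has size am = 3 → block sizes [3]

Assembling the blocks gives a Jordan form
J =
  [6, 1, 0]
  [0, 6, 1]
  [0, 0, 6]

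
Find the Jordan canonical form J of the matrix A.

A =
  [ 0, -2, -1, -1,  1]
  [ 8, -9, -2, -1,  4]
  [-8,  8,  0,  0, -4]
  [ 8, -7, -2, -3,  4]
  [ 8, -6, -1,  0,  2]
J_3(-2) ⊕ J_2(-2)

The characteristic polynomial is
  det(x·I − A) = x^5 + 10*x^4 + 40*x^3 + 80*x^2 + 80*x + 32 = (x + 2)^5

Eigenvalues and multiplicities (the geometric multiplicity of λ is n − rank(A − λI), which equals the number of Jordan blocks for λ):
  λ = -2: algebraic multiplicity = 5, geometric multiplicity = 2

Determining the block sizes for each eigenvalue:
  λ = -2: with am = 5 and gm = 2, the partition is not yet determined (e.g. several partitions of 5 into 2 parts exist). Let N = A − (-2)·I. Computing rank(N^1) = 3, rank(N^2) = 1, rank(N^3) = 0; the number of blocks of size ≥ j is rank(N^{j−1}) − rank(N^j), giving [2, 2, 1]. So we have 1 block(s) of size 3, 1 block(s) of size 2 → block sizes [3, 2]

Assembling the blocks gives a Jordan form
J =
  [-2,  1,  0,  0,  0]
  [ 0, -2,  1,  0,  0]
  [ 0,  0, -2,  0,  0]
  [ 0,  0,  0, -2,  1]
  [ 0,  0,  0,  0, -2]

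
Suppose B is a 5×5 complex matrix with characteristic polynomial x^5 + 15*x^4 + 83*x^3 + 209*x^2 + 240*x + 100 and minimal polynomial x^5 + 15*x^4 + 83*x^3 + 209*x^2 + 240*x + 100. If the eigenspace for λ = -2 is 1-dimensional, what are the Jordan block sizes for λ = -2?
Block sizes for λ = -2: [2]

Step 1 — from the characteristic polynomial, algebraic multiplicity of λ = -2 is 2. From dim ker(B − (-2)·I) = 1, there are exactly 1 Jordan blocks for λ = -2.
Step 2 — from the minimal polynomial, the factor (x + 2)^2 tells us the largest block for λ = -2 has size 2.
Step 3 — with total size 2, 1 blocks, and largest block 2, the block sizes (in nonincreasing order) are [2].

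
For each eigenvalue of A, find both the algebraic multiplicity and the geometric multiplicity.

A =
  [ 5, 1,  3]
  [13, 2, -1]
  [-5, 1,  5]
λ = 4: alg = 3, geom = 1

Step 1 — factor the characteristic polynomial to read off the algebraic multiplicities:
  χ_A(x) = (x - 4)^3

Step 2 — compute geometric multiplicities via the rank-nullity identity g(λ) = n − rank(A − λI):
  rank(A − (4)·I) = 2, so dim ker(A − (4)·I) = n − 2 = 1

Summary:
  λ = 4: algebraic multiplicity = 3, geometric multiplicity = 1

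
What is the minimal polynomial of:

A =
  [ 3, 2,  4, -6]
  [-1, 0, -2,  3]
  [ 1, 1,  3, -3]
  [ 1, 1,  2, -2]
x^2 - 2*x + 1

The characteristic polynomial is χ_A(x) = (x - 1)^4, so the eigenvalues are known. The minimal polynomial is
  m_A(x) = Π_λ (x − λ)^{k_λ}
where k_λ is the size of the *largest* Jordan block for λ (equivalently, the smallest k with (A − λI)^k v = 0 for every generalised eigenvector v of λ).

  λ = 1: largest Jordan block has size 2, contributing (x − 1)^2

So m_A(x) = (x - 1)^2 = x^2 - 2*x + 1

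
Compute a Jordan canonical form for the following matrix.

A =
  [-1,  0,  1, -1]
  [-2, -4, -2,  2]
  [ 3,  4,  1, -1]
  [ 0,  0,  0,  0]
J_2(-2) ⊕ J_1(0) ⊕ J_1(0)

The characteristic polynomial is
  det(x·I − A) = x^4 + 4*x^3 + 4*x^2 = x^2*(x + 2)^2

Eigenvalues and multiplicities (the geometric multiplicity of λ is n − rank(A − λI), which equals the number of Jordan blocks for λ):
  λ = -2: algebraic multiplicity = 2, geometric multiplicity = 1
  λ = 0: algebraic multiplicity = 2, geometric multiplicity = 2

Determining the block sizes for each eigenvalue:
  λ = -2: one block (gm = 1), so the single block has size am = 2 → block sizes [2]
  λ = 0: gm = am = 2, so every block has size 1 → block sizes [1, 1]

Assembling the blocks gives a Jordan form
J =
  [-2,  1, 0, 0]
  [ 0, -2, 0, 0]
  [ 0,  0, 0, 0]
  [ 0,  0, 0, 0]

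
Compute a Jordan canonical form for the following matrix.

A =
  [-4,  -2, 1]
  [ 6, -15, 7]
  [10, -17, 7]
J_3(-4)

The characteristic polynomial is
  det(x·I − A) = x^3 + 12*x^2 + 48*x + 64 = (x + 4)^3

Eigenvalues and multiplicities (the geometric multiplicity of λ is n − rank(A − λI), which equals the number of Jordan blocks for λ):
  λ = -4: algebraic multiplicity = 3, geometric multiplicity = 1

Determining the block sizes for each eigenvalue:
  λ = -4: one block (gm = 1), so the single block has size am = 3 → block sizes [3]

Assembling the blocks gives a Jordan form
J =
  [-4,  1,  0]
  [ 0, -4,  1]
  [ 0,  0, -4]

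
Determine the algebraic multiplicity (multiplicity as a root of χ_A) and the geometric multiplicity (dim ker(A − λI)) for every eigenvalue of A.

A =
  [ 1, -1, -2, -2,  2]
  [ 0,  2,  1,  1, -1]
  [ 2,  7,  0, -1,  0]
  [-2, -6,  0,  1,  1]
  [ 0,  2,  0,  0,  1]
λ = 1: alg = 5, geom = 2

Step 1 — factor the characteristic polynomial to read off the algebraic multiplicities:
  χ_A(x) = (x - 1)^5

Step 2 — compute geometric multiplicities via the rank-nullity identity g(λ) = n − rank(A − λI):
  rank(A − (1)·I) = 3, so dim ker(A − (1)·I) = n − 3 = 2

Summary:
  λ = 1: algebraic multiplicity = 5, geometric multiplicity = 2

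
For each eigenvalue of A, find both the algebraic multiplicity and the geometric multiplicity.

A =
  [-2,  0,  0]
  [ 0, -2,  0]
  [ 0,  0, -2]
λ = -2: alg = 3, geom = 3

Step 1 — factor the characteristic polynomial to read off the algebraic multiplicities:
  χ_A(x) = (x + 2)^3

Step 2 — compute geometric multiplicities via the rank-nullity identity g(λ) = n − rank(A − λI):
  rank(A − (-2)·I) = 0, so dim ker(A − (-2)·I) = n − 0 = 3

Summary:
  λ = -2: algebraic multiplicity = 3, geometric multiplicity = 3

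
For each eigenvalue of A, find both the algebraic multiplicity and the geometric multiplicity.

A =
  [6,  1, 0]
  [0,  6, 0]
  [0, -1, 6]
λ = 6: alg = 3, geom = 2

Step 1 — factor the characteristic polynomial to read off the algebraic multiplicities:
  χ_A(x) = (x - 6)^3

Step 2 — compute geometric multiplicities via the rank-nullity identity g(λ) = n − rank(A − λI):
  rank(A − (6)·I) = 1, so dim ker(A − (6)·I) = n − 1 = 2

Summary:
  λ = 6: algebraic multiplicity = 3, geometric multiplicity = 2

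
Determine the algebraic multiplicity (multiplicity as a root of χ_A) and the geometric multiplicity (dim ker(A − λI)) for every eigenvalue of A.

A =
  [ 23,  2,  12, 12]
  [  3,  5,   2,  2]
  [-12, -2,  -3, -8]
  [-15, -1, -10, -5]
λ = 5: alg = 4, geom = 2

Step 1 — factor the characteristic polynomial to read off the algebraic multiplicities:
  χ_A(x) = (x - 5)^4

Step 2 — compute geometric multiplicities via the rank-nullity identity g(λ) = n − rank(A − λI):
  rank(A − (5)·I) = 2, so dim ker(A − (5)·I) = n − 2 = 2

Summary:
  λ = 5: algebraic multiplicity = 4, geometric multiplicity = 2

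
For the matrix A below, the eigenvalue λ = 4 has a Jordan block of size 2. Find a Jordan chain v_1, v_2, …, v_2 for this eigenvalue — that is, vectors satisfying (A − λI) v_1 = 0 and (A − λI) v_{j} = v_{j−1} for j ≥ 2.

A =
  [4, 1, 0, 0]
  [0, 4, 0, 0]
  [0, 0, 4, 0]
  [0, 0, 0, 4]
A Jordan chain for λ = 4 of length 2:
v_1 = (1, 0, 0, 0)ᵀ
v_2 = (0, 1, 0, 0)ᵀ

Let N = A − (4)·I. We want v_2 with N^2 v_2 = 0 but N^1 v_2 ≠ 0; then v_{j-1} := N · v_j for j = 2, …, 2.

Pick v_2 = (0, 1, 0, 0)ᵀ.
Then v_1 = N · v_2 = (1, 0, 0, 0)ᵀ.

Sanity check: (A − (4)·I) v_1 = (0, 0, 0, 0)ᵀ = 0. ✓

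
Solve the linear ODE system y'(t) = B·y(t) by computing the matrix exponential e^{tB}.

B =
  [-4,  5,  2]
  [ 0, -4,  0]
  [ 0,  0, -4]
e^{tB} =
  [exp(-4*t), 5*t*exp(-4*t), 2*t*exp(-4*t)]
  [0, exp(-4*t), 0]
  [0, 0, exp(-4*t)]

Strategy: write B = P · J · P⁻¹ where J is a Jordan canonical form, so e^{tB} = P · e^{tJ} · P⁻¹, and e^{tJ} can be computed block-by-block.

B has Jordan form
J =
  [-4,  1,  0]
  [ 0, -4,  0]
  [ 0,  0, -4]
(up to reordering of blocks).

Per-block formulas:
  For a 2×2 Jordan block J_2(-4): exp(t · J_2(-4)) = e^(-4t)·(I + t·N), where N is the 2×2 nilpotent shift.
  For a 1×1 block at λ = -4: exp(t · [-4]) = [e^(-4t)].

After assembling e^{tJ} and conjugating by P, we get:

e^{tB} =
  [exp(-4*t), 5*t*exp(-4*t), 2*t*exp(-4*t)]
  [0, exp(-4*t), 0]
  [0, 0, exp(-4*t)]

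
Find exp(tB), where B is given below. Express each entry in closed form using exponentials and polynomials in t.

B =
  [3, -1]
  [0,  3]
e^{tB} =
  [exp(3*t), -t*exp(3*t)]
  [0, exp(3*t)]

Strategy: write B = P · J · P⁻¹ where J is a Jordan canonical form, so e^{tB} = P · e^{tJ} · P⁻¹, and e^{tJ} can be computed block-by-block.

B has Jordan form
J =
  [3, 1]
  [0, 3]
(up to reordering of blocks).

Per-block formulas:
  For a 2×2 Jordan block J_2(3): exp(t · J_2(3)) = e^(3t)·(I + t·N), where N is the 2×2 nilpotent shift.

After assembling e^{tJ} and conjugating by P, we get:

e^{tB} =
  [exp(3*t), -t*exp(3*t)]
  [0, exp(3*t)]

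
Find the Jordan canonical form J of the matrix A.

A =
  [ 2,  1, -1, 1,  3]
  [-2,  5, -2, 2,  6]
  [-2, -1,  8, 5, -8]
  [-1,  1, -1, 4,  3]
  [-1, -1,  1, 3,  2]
J_1(3) ⊕ J_1(3) ⊕ J_3(5)

The characteristic polynomial is
  det(x·I − A) = x^5 - 21*x^4 + 174*x^3 - 710*x^2 + 1425*x - 1125 = (x - 5)^3*(x - 3)^2

Eigenvalues and multiplicities (the geometric multiplicity of λ is n − rank(A − λI), which equals the number of Jordan blocks for λ):
  λ = 3: algebraic multiplicity = 2, geometric multiplicity = 2
  λ = 5: algebraic multiplicity = 3, geometric multiplicity = 1

Determining the block sizes for each eigenvalue:
  λ = 3: gm = am = 2, so every block has size 1 → block sizes [1, 1]
  λ = 5: one block (gm = 1), so the single block has size am = 3 → block sizes [3]

Assembling the blocks gives a Jordan form
J =
  [3, 0, 0, 0, 0]
  [0, 3, 0, 0, 0]
  [0, 0, 5, 1, 0]
  [0, 0, 0, 5, 1]
  [0, 0, 0, 0, 5]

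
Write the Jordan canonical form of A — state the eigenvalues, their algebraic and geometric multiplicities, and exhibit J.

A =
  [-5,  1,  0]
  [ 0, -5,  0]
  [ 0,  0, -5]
J_2(-5) ⊕ J_1(-5)

The characteristic polynomial is
  det(x·I − A) = x^3 + 15*x^2 + 75*x + 125 = (x + 5)^3

Eigenvalues and multiplicities (the geometric multiplicity of λ is n − rank(A − λI), which equals the number of Jordan blocks for λ):
  λ = -5: algebraic multiplicity = 3, geometric multiplicity = 2

Determining the block sizes for each eigenvalue:
  λ = -5: 2 blocks summing to 3 forces exactly one block of size 2 and the rest size 1 → block sizes [2, 1]

Assembling the blocks gives a Jordan form
J =
  [-5,  1,  0]
  [ 0, -5,  0]
  [ 0,  0, -5]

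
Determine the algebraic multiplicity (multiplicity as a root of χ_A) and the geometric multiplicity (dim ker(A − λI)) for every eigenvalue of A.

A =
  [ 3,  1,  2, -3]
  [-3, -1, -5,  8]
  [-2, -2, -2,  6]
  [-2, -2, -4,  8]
λ = 2: alg = 4, geom = 2

Step 1 — factor the characteristic polynomial to read off the algebraic multiplicities:
  χ_A(x) = (x - 2)^4

Step 2 — compute geometric multiplicities via the rank-nullity identity g(λ) = n − rank(A − λI):
  rank(A − (2)·I) = 2, so dim ker(A − (2)·I) = n − 2 = 2

Summary:
  λ = 2: algebraic multiplicity = 4, geometric multiplicity = 2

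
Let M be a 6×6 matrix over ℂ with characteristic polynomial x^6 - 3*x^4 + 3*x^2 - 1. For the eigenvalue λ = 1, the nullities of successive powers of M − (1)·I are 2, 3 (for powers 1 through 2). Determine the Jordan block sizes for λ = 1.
Block sizes for λ = 1: [2, 1]

From the dimensions of kernels of powers, the number of Jordan blocks of size at least j is d_j − d_{j−1} where d_j = dim ker(N^j) (with d_0 = 0). Computing the differences gives [2, 1].
The number of blocks of size exactly k is (#blocks of size ≥ k) − (#blocks of size ≥ k + 1), so the partition is: 1 block(s) of size 1, 1 block(s) of size 2.
In nonincreasing order the block sizes are [2, 1].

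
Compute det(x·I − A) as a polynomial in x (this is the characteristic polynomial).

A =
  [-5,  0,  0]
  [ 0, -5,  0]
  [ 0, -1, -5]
x^3 + 15*x^2 + 75*x + 125

Expanding det(x·I − A) (e.g. by cofactor expansion or by noting that A is similar to its Jordan form J, which has the same characteristic polynomial as A) gives
  χ_A(x) = x^3 + 15*x^2 + 75*x + 125
which factors as (x + 5)^3. The eigenvalues (with algebraic multiplicities) are λ = -5 with multiplicity 3.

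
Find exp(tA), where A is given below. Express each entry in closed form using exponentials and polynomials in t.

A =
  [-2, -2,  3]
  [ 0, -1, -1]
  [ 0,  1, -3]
e^{tA} =
  [exp(-2*t), t^2*exp(-2*t)/2 - 2*t*exp(-2*t), -t^2*exp(-2*t)/2 + 3*t*exp(-2*t)]
  [0, t*exp(-2*t) + exp(-2*t), -t*exp(-2*t)]
  [0, t*exp(-2*t), -t*exp(-2*t) + exp(-2*t)]

Strategy: write A = P · J · P⁻¹ where J is a Jordan canonical form, so e^{tA} = P · e^{tJ} · P⁻¹, and e^{tJ} can be computed block-by-block.

A has Jordan form
J =
  [-2,  1,  0]
  [ 0, -2,  1]
  [ 0,  0, -2]
(up to reordering of blocks).

Per-block formulas:
  For a 3×3 Jordan block J_3(-2): exp(t · J_3(-2)) = e^(-2t)·(I + t·N + (t^2/2)·N^2), where N is the 3×3 nilpotent shift.

After assembling e^{tJ} and conjugating by P, we get:

e^{tA} =
  [exp(-2*t), t^2*exp(-2*t)/2 - 2*t*exp(-2*t), -t^2*exp(-2*t)/2 + 3*t*exp(-2*t)]
  [0, t*exp(-2*t) + exp(-2*t), -t*exp(-2*t)]
  [0, t*exp(-2*t), -t*exp(-2*t) + exp(-2*t)]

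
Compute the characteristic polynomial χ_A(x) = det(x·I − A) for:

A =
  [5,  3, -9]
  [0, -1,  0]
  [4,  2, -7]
x^3 + 3*x^2 + 3*x + 1

Expanding det(x·I − A) (e.g. by cofactor expansion or by noting that A is similar to its Jordan form J, which has the same characteristic polynomial as A) gives
  χ_A(x) = x^3 + 3*x^2 + 3*x + 1
which factors as (x + 1)^3. The eigenvalues (with algebraic multiplicities) are λ = -1 with multiplicity 3.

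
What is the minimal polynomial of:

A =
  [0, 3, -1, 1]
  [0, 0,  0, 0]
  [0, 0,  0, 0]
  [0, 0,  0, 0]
x^2

The characteristic polynomial is χ_A(x) = x^4, so the eigenvalues are known. The minimal polynomial is
  m_A(x) = Π_λ (x − λ)^{k_λ}
where k_λ is the size of the *largest* Jordan block for λ (equivalently, the smallest k with (A − λI)^k v = 0 for every generalised eigenvector v of λ).

  λ = 0: largest Jordan block has size 2, contributing (x − 0)^2

So m_A(x) = x^2 = x^2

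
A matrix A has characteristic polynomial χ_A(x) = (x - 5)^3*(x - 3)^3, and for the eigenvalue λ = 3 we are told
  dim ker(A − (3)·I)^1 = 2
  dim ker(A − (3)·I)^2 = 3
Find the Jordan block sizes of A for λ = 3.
Block sizes for λ = 3: [2, 1]

From the dimensions of kernels of powers, the number of Jordan blocks of size at least j is d_j − d_{j−1} where d_j = dim ker(N^j) (with d_0 = 0). Computing the differences gives [2, 1].
The number of blocks of size exactly k is (#blocks of size ≥ k) − (#blocks of size ≥ k + 1), so the partition is: 1 block(s) of size 1, 1 block(s) of size 2.
In nonincreasing order the block sizes are [2, 1].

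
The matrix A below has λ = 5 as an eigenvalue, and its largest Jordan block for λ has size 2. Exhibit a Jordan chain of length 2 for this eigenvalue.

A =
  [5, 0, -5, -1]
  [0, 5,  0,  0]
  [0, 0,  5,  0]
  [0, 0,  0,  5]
A Jordan chain for λ = 5 of length 2:
v_1 = (-5, 0, 0, 0)ᵀ
v_2 = (0, 0, 1, 0)ᵀ

Let N = A − (5)·I. We want v_2 with N^2 v_2 = 0 but N^1 v_2 ≠ 0; then v_{j-1} := N · v_j for j = 2, …, 2.

Pick v_2 = (0, 0, 1, 0)ᵀ.
Then v_1 = N · v_2 = (-5, 0, 0, 0)ᵀ.

Sanity check: (A − (5)·I) v_1 = (0, 0, 0, 0)ᵀ = 0. ✓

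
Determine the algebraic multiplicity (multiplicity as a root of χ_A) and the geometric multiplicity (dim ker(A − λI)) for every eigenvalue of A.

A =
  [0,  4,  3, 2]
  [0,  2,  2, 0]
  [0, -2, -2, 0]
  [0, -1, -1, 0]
λ = 0: alg = 4, geom = 2

Step 1 — factor the characteristic polynomial to read off the algebraic multiplicities:
  χ_A(x) = x^4

Step 2 — compute geometric multiplicities via the rank-nullity identity g(λ) = n − rank(A − λI):
  rank(A − (0)·I) = 2, so dim ker(A − (0)·I) = n − 2 = 2

Summary:
  λ = 0: algebraic multiplicity = 4, geometric multiplicity = 2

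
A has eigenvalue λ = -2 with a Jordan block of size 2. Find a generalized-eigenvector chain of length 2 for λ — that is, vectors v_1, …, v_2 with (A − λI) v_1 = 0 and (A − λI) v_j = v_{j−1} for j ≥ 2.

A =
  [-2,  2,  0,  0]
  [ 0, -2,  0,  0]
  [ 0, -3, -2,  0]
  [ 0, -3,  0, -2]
A Jordan chain for λ = -2 of length 2:
v_1 = (2, 0, -3, -3)ᵀ
v_2 = (0, 1, 0, 0)ᵀ

Let N = A − (-2)·I. We want v_2 with N^2 v_2 = 0 but N^1 v_2 ≠ 0; then v_{j-1} := N · v_j for j = 2, …, 2.

Pick v_2 = (0, 1, 0, 0)ᵀ.
Then v_1 = N · v_2 = (2, 0, -3, -3)ᵀ.

Sanity check: (A − (-2)·I) v_1 = (0, 0, 0, 0)ᵀ = 0. ✓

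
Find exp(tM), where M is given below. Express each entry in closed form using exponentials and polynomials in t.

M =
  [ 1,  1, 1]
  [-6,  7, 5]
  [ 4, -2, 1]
e^{tM} =
  [t^2*exp(3*t) - 2*t*exp(3*t) + exp(3*t), t*exp(3*t), t^2*exp(3*t)/2 + t*exp(3*t)]
  [4*t^2*exp(3*t) - 6*t*exp(3*t), 4*t*exp(3*t) + exp(3*t), 2*t^2*exp(3*t) + 5*t*exp(3*t)]
  [-2*t^2*exp(3*t) + 4*t*exp(3*t), -2*t*exp(3*t), -t^2*exp(3*t) - 2*t*exp(3*t) + exp(3*t)]

Strategy: write M = P · J · P⁻¹ where J is a Jordan canonical form, so e^{tM} = P · e^{tJ} · P⁻¹, and e^{tJ} can be computed block-by-block.

M has Jordan form
J =
  [3, 1, 0]
  [0, 3, 1]
  [0, 0, 3]
(up to reordering of blocks).

Per-block formulas:
  For a 3×3 Jordan block J_3(3): exp(t · J_3(3)) = e^(3t)·(I + t·N + (t^2/2)·N^2), where N is the 3×3 nilpotent shift.

After assembling e^{tJ} and conjugating by P, we get:

e^{tM} =
  [t^2*exp(3*t) - 2*t*exp(3*t) + exp(3*t), t*exp(3*t), t^2*exp(3*t)/2 + t*exp(3*t)]
  [4*t^2*exp(3*t) - 6*t*exp(3*t), 4*t*exp(3*t) + exp(3*t), 2*t^2*exp(3*t) + 5*t*exp(3*t)]
  [-2*t^2*exp(3*t) + 4*t*exp(3*t), -2*t*exp(3*t), -t^2*exp(3*t) - 2*t*exp(3*t) + exp(3*t)]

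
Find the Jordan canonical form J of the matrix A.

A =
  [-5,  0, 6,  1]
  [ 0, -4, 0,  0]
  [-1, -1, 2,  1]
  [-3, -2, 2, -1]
J_2(-4) ⊕ J_2(0)

The characteristic polynomial is
  det(x·I − A) = x^4 + 8*x^3 + 16*x^2 = x^2*(x + 4)^2

Eigenvalues and multiplicities (the geometric multiplicity of λ is n − rank(A − λI), which equals the number of Jordan blocks for λ):
  λ = -4: algebraic multiplicity = 2, geometric multiplicity = 1
  λ = 0: algebraic multiplicity = 2, geometric multiplicity = 1

Determining the block sizes for each eigenvalue:
  λ = -4: one block (gm = 1), so the single block has size am = 2 → block sizes [2]
  λ = 0: one block (gm = 1), so the single block has size am = 2 → block sizes [2]

Assembling the blocks gives a Jordan form
J =
  [-4,  1, 0, 0]
  [ 0, -4, 0, 0]
  [ 0,  0, 0, 1]
  [ 0,  0, 0, 0]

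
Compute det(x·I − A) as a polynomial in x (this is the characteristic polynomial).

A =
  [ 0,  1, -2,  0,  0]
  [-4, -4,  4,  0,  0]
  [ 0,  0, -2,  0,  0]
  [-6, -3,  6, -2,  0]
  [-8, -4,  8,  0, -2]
x^5 + 10*x^4 + 40*x^3 + 80*x^2 + 80*x + 32

Expanding det(x·I − A) (e.g. by cofactor expansion or by noting that A is similar to its Jordan form J, which has the same characteristic polynomial as A) gives
  χ_A(x) = x^5 + 10*x^4 + 40*x^3 + 80*x^2 + 80*x + 32
which factors as (x + 2)^5. The eigenvalues (with algebraic multiplicities) are λ = -2 with multiplicity 5.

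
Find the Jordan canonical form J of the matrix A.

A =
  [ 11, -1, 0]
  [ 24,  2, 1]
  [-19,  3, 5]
J_3(6)

The characteristic polynomial is
  det(x·I − A) = x^3 - 18*x^2 + 108*x - 216 = (x - 6)^3

Eigenvalues and multiplicities (the geometric multiplicity of λ is n − rank(A − λI), which equals the number of Jordan blocks for λ):
  λ = 6: algebraic multiplicity = 3, geometric multiplicity = 1

Determining the block sizes for each eigenvalue:
  λ = 6: one block (gm = 1), so the single block has size am = 3 → block sizes [3]

Assembling the blocks gives a Jordan form
J =
  [6, 1, 0]
  [0, 6, 1]
  [0, 0, 6]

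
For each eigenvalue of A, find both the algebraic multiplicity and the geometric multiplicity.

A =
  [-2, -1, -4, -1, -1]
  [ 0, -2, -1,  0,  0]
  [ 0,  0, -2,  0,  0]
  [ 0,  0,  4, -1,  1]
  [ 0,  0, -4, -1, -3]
λ = -2: alg = 5, geom = 2

Step 1 — factor the characteristic polynomial to read off the algebraic multiplicities:
  χ_A(x) = (x + 2)^5

Step 2 — compute geometric multiplicities via the rank-nullity identity g(λ) = n − rank(A − λI):
  rank(A − (-2)·I) = 3, so dim ker(A − (-2)·I) = n − 3 = 2

Summary:
  λ = -2: algebraic multiplicity = 5, geometric multiplicity = 2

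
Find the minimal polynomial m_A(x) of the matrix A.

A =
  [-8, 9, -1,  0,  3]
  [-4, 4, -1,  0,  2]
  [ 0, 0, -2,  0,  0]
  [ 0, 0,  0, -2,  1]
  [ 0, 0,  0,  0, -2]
x^3 + 6*x^2 + 12*x + 8

The characteristic polynomial is χ_A(x) = (x + 2)^5, so the eigenvalues are known. The minimal polynomial is
  m_A(x) = Π_λ (x − λ)^{k_λ}
where k_λ is the size of the *largest* Jordan block for λ (equivalently, the smallest k with (A − λI)^k v = 0 for every generalised eigenvector v of λ).

  λ = -2: largest Jordan block has size 3, contributing (x + 2)^3

So m_A(x) = (x + 2)^3 = x^3 + 6*x^2 + 12*x + 8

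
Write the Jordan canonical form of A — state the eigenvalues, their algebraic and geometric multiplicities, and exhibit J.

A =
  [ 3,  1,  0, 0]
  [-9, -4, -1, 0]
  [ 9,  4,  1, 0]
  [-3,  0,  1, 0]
J_3(0) ⊕ J_1(0)

The characteristic polynomial is
  det(x·I − A) = x^4

Eigenvalues and multiplicities (the geometric multiplicity of λ is n − rank(A − λI), which equals the number of Jordan blocks for λ):
  λ = 0: algebraic multiplicity = 4, geometric multiplicity = 2

Determining the block sizes for each eigenvalue:
  λ = 0: with am = 4 and gm = 2, the partition is not yet determined (e.g. several partitions of 4 into 2 parts exist). Let N = A − (0)·I. Computing rank(N^1) = 2, rank(N^2) = 1, rank(N^3) = 0; the number of blocks of size ≥ j is rank(N^{j−1}) − rank(N^j), giving [2, 1, 1]. So we have 1 block(s) of size 3, 1 block(s) of size 1 → block sizes [3, 1]

Assembling the blocks gives a Jordan form
J =
  [0, 1, 0, 0]
  [0, 0, 1, 0]
  [0, 0, 0, 0]
  [0, 0, 0, 0]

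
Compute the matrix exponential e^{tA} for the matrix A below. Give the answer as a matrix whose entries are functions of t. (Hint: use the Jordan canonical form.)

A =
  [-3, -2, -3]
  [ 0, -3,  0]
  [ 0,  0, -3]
e^{tA} =
  [exp(-3*t), -2*t*exp(-3*t), -3*t*exp(-3*t)]
  [0, exp(-3*t), 0]
  [0, 0, exp(-3*t)]

Strategy: write A = P · J · P⁻¹ where J is a Jordan canonical form, so e^{tA} = P · e^{tJ} · P⁻¹, and e^{tJ} can be computed block-by-block.

A has Jordan form
J =
  [-3,  1,  0]
  [ 0, -3,  0]
  [ 0,  0, -3]
(up to reordering of blocks).

Per-block formulas:
  For a 1×1 block at λ = -3: exp(t · [-3]) = [e^(-3t)].
  For a 2×2 Jordan block J_2(-3): exp(t · J_2(-3)) = e^(-3t)·(I + t·N), where N is the 2×2 nilpotent shift.

After assembling e^{tJ} and conjugating by P, we get:

e^{tA} =
  [exp(-3*t), -2*t*exp(-3*t), -3*t*exp(-3*t)]
  [0, exp(-3*t), 0]
  [0, 0, exp(-3*t)]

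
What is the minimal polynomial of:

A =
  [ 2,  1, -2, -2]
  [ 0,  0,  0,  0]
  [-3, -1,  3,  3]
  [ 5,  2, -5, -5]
x^2

The characteristic polynomial is χ_A(x) = x^4, so the eigenvalues are known. The minimal polynomial is
  m_A(x) = Π_λ (x − λ)^{k_λ}
where k_λ is the size of the *largest* Jordan block for λ (equivalently, the smallest k with (A − λI)^k v = 0 for every generalised eigenvector v of λ).

  λ = 0: largest Jordan block has size 2, contributing (x − 0)^2

So m_A(x) = x^2 = x^2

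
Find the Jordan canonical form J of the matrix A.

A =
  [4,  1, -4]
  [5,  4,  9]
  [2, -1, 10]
J_3(6)

The characteristic polynomial is
  det(x·I − A) = x^3 - 18*x^2 + 108*x - 216 = (x - 6)^3

Eigenvalues and multiplicities (the geometric multiplicity of λ is n − rank(A − λI), which equals the number of Jordan blocks for λ):
  λ = 6: algebraic multiplicity = 3, geometric multiplicity = 1

Determining the block sizes for each eigenvalue:
  λ = 6: one block (gm = 1), so the single block has size am = 3 → block sizes [3]

Assembling the blocks gives a Jordan form
J =
  [6, 1, 0]
  [0, 6, 1]
  [0, 0, 6]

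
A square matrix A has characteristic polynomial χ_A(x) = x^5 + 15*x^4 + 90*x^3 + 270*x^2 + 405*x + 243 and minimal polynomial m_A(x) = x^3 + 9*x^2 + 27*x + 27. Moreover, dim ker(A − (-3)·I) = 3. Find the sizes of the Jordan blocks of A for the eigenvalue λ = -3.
Block sizes for λ = -3: [3, 1, 1]

Step 1 — from the characteristic polynomial, algebraic multiplicity of λ = -3 is 5. From dim ker(A − (-3)·I) = 3, there are exactly 3 Jordan blocks for λ = -3.
Step 2 — from the minimal polynomial, the factor (x + 3)^3 tells us the largest block for λ = -3 has size 3.
Step 3 — with total size 5, 3 blocks, and largest block 3, the block sizes (in nonincreasing order) are [3, 1, 1].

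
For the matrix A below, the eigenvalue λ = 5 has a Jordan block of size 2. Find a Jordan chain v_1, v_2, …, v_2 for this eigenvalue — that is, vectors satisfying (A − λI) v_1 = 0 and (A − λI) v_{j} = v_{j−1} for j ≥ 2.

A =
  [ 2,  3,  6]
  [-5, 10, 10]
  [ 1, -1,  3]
A Jordan chain for λ = 5 of length 2:
v_1 = (-3, -5, 1)ᵀ
v_2 = (1, 0, 0)ᵀ

Let N = A − (5)·I. We want v_2 with N^2 v_2 = 0 but N^1 v_2 ≠ 0; then v_{j-1} := N · v_j for j = 2, …, 2.

Pick v_2 = (1, 0, 0)ᵀ.
Then v_1 = N · v_2 = (-3, -5, 1)ᵀ.

Sanity check: (A − (5)·I) v_1 = (0, 0, 0)ᵀ = 0. ✓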